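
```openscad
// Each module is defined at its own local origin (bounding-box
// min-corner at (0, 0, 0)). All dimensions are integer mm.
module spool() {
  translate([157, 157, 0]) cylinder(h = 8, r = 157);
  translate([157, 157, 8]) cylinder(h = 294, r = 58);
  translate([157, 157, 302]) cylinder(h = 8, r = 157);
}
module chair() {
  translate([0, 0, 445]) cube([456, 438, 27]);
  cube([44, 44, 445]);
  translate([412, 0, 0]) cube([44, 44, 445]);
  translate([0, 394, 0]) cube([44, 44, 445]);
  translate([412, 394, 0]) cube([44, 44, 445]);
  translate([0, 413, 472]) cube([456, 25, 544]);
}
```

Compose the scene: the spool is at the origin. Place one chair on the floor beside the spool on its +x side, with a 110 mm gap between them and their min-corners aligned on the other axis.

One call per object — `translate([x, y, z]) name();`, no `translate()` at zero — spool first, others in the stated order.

spool();
translate([424, 0, 0]) chair();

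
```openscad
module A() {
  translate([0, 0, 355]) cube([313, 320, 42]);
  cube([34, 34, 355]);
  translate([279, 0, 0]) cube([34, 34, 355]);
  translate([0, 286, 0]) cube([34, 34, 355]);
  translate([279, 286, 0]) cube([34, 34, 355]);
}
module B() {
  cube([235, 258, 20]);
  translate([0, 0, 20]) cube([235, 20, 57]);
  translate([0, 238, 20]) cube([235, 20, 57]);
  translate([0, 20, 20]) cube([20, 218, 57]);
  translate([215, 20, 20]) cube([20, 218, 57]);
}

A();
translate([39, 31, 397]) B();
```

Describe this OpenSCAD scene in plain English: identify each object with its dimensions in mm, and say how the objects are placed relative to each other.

A is a simple wooden stool: a rectangular seat 313 mm (x) by 320 mm (y), 42 mm thick, top face at z = 397 mm, on four square legs, each 34×34 mm in cross-section. The legs rest on z = 0, each flush with a corner of the seat.

B is an open-topped rectangular box: outside dimensions 235×258×77 mm, with a uniform wall and base thickness of 20 mm. The base is a full 235×258 slab on the floor; four walls sit on top of the base. The front and back walls (the −y and +y sides) span the full width; the two side walls fit between them.

The open box is on top of the stool, centred.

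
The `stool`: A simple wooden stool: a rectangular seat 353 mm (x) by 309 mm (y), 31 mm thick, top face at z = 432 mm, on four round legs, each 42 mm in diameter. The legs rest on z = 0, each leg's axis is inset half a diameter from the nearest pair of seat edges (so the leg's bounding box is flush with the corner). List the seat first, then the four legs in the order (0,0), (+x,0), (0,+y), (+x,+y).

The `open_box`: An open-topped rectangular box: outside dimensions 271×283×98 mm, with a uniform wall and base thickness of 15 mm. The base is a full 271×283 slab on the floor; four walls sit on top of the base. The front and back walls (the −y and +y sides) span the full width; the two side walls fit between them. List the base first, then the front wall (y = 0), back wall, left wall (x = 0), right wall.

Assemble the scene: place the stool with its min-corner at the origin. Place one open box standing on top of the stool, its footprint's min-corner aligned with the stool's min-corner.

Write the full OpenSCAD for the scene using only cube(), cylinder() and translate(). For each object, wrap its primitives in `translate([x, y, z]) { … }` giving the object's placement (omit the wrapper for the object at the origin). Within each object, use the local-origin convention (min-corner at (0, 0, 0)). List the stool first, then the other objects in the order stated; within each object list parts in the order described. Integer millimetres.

translate([0, 0, 401]) cube([353, 309, 31]);
translate([21, 21, 0]) cylinder(h = 401, r = 21);
translate([332, 21, 0]) cylinder(h = 401, r = 21);
translate([21, 288, 0]) cylinder(h = 401, r = 21);
translate([332, 288, 0]) cylinder(h = 401, r = 21);
translate([0, 0, 432]) {
  cube([271, 283, 15]);
  translate([0, 0, 15]) cube([271, 15, 83]);
  translate([0, 268, 15]) cube([271, 15, 83]);
  translate([0, 15, 15]) cube([15, 253, 83]);
  translate([256, 15, 15]) cube([15, 253, 83]);
}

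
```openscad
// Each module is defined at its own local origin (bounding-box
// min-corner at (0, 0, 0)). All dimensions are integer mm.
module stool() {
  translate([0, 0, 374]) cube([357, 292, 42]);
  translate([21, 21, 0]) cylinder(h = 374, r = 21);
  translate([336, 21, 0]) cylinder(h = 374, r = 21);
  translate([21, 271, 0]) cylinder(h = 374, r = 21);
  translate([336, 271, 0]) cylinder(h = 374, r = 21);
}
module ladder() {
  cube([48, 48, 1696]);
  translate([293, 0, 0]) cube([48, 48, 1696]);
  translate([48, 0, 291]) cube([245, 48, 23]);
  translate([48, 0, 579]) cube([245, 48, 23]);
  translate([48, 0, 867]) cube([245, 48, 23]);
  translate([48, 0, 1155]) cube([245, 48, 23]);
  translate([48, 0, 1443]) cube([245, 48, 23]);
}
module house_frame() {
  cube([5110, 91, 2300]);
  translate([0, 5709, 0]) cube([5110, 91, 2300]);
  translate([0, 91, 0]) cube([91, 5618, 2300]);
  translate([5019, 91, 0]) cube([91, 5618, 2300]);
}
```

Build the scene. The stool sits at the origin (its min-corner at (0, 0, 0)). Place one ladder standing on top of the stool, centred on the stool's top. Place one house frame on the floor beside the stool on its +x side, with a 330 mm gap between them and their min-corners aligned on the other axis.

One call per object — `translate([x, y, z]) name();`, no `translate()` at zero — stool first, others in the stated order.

stool();
translate([8, 122, 416]) ladder();
translate([687, 0, 0]) house_frame();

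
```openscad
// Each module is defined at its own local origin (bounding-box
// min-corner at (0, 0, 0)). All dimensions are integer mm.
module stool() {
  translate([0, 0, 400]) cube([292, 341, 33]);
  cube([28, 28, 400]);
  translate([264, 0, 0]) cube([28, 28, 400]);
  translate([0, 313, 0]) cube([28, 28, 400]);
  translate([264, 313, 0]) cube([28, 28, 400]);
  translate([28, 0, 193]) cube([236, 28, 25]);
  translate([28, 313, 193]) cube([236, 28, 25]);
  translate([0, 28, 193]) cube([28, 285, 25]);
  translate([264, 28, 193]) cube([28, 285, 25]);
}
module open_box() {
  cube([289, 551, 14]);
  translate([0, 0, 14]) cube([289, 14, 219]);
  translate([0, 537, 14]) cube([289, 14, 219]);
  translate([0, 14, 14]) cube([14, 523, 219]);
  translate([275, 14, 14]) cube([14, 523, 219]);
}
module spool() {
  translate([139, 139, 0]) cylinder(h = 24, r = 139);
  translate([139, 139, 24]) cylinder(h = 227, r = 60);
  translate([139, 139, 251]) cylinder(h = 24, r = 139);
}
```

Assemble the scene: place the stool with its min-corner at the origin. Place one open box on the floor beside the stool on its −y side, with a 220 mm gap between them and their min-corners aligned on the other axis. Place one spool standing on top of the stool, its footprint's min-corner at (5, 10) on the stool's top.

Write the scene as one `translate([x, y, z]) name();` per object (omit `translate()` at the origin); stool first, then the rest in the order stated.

stool();
translate([0, -771, 0]) open_box();
translate([5, 10, 433]) spool();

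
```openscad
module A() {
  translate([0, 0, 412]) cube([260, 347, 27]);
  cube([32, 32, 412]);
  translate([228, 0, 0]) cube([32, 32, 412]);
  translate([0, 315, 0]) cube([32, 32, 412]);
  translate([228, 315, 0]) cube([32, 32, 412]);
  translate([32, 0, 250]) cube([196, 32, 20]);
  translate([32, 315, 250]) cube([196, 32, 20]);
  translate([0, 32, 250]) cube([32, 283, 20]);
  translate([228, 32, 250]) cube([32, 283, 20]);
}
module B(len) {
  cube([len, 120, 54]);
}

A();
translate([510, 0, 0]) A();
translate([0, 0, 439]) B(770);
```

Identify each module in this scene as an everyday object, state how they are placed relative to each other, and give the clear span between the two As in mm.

A is a stool. B is a beam. A beam spans the tops of two stools. The clear span between the two stools is 250 mm.

Second stool starts at x = 510; first ends at x = 260; clear span = 510 − 260 = 250 mm.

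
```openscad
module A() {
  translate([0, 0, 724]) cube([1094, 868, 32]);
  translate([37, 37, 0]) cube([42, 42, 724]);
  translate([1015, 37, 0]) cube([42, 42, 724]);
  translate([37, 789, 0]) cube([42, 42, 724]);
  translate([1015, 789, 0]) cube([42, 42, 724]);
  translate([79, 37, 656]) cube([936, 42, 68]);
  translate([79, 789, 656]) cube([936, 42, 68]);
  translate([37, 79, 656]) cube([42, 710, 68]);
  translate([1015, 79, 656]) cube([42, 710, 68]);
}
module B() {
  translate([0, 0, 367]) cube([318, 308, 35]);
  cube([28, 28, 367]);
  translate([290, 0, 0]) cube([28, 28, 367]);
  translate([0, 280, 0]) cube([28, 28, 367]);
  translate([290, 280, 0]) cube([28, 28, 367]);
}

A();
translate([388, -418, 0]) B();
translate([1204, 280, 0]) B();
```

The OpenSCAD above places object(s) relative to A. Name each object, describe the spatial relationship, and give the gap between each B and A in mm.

Each stool's nearest face is 110 mm from the table's bounding box.

A is a table. B is a stool. Two stools sit around the table at the −y, +x sides. The gap between each stool and the table is 110 mm.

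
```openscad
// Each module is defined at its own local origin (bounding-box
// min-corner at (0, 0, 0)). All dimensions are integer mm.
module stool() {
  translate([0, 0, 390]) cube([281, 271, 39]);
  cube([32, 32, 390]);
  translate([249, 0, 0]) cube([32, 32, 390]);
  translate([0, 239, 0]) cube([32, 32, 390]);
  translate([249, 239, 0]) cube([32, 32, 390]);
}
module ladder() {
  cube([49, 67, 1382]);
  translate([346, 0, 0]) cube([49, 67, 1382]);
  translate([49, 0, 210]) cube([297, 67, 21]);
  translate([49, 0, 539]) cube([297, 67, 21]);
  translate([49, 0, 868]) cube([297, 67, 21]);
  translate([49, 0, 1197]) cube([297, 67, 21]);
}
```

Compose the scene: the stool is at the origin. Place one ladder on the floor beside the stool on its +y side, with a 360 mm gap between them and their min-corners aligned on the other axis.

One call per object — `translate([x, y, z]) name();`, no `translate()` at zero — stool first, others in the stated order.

stool();
translate([0, 631, 0]) ladder();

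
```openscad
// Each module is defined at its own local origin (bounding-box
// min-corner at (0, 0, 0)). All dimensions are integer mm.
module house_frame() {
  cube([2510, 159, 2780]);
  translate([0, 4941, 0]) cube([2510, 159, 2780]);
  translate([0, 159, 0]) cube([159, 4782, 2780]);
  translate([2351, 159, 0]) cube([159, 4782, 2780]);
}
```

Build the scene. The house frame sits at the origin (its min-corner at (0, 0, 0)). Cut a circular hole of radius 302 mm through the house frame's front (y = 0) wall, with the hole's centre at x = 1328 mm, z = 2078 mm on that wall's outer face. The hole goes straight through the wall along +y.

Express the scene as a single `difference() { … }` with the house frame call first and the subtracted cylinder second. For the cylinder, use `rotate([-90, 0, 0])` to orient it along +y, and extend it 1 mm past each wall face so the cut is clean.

difference() {
  house_frame();
  translate([1328, -1, 2078]) rotate([-90, 0, 0]) cylinder(h = 161, r = 302);
}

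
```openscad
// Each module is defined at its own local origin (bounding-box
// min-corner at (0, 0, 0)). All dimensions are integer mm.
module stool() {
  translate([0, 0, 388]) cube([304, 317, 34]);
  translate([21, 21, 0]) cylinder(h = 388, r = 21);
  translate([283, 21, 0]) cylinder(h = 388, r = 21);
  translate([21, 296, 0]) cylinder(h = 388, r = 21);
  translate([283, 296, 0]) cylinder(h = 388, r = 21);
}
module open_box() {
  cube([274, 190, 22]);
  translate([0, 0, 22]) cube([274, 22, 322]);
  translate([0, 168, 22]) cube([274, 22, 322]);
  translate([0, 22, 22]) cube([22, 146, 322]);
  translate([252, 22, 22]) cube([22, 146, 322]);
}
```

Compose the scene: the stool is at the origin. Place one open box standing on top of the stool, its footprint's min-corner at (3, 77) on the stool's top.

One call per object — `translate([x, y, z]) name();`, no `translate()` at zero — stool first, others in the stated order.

stool();
translate([3, 77, 422]) open_box();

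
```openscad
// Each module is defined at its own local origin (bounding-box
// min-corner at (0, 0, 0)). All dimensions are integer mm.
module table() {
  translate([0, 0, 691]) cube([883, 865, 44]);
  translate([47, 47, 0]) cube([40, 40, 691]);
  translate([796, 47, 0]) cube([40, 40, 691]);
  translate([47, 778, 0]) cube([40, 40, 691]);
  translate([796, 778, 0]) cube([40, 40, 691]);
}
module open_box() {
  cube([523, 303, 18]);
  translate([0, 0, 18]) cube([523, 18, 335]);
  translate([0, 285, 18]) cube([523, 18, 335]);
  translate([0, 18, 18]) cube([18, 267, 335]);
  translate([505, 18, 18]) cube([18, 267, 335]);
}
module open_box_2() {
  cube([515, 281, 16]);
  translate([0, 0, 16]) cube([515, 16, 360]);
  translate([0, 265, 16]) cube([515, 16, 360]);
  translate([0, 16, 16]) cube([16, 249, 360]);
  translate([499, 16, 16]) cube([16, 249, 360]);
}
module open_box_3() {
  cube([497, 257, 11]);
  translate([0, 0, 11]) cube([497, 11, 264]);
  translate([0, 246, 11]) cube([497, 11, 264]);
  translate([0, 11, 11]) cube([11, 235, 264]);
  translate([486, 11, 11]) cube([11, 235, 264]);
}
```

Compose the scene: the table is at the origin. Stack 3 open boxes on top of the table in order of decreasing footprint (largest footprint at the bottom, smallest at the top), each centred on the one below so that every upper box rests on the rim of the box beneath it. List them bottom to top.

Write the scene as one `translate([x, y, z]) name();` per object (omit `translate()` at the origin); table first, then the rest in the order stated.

table();
translate([180, 281, 735]) open_box();
translate([184, 292, 1088]) open_box_2();
translate([193, 304, 1464]) open_box_3();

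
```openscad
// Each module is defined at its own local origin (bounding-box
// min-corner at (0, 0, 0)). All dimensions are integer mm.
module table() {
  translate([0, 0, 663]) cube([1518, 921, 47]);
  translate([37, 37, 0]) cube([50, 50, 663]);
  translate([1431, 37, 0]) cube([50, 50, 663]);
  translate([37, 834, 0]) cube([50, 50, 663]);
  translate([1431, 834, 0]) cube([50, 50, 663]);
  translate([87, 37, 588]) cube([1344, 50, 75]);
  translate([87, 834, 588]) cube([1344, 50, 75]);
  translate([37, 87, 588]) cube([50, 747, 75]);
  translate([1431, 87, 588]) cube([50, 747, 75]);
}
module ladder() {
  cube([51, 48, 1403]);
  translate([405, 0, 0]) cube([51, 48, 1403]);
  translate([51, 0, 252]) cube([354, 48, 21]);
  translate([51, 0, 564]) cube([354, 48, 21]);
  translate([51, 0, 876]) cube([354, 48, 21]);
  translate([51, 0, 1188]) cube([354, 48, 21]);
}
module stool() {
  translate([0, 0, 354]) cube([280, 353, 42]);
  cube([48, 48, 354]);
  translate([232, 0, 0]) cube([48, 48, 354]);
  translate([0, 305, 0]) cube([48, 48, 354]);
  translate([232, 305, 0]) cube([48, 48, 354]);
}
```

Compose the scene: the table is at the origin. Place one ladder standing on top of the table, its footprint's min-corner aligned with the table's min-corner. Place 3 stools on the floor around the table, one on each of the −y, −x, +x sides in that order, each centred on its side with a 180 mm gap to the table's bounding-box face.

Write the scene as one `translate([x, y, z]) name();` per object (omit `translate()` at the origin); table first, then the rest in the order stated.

table();
translate([0, 0, 710]) ladder();
translate([619, -533, 0]) stool();
translate([-460, 284, 0]) stool();
translate([1698, 284, 0]) stool();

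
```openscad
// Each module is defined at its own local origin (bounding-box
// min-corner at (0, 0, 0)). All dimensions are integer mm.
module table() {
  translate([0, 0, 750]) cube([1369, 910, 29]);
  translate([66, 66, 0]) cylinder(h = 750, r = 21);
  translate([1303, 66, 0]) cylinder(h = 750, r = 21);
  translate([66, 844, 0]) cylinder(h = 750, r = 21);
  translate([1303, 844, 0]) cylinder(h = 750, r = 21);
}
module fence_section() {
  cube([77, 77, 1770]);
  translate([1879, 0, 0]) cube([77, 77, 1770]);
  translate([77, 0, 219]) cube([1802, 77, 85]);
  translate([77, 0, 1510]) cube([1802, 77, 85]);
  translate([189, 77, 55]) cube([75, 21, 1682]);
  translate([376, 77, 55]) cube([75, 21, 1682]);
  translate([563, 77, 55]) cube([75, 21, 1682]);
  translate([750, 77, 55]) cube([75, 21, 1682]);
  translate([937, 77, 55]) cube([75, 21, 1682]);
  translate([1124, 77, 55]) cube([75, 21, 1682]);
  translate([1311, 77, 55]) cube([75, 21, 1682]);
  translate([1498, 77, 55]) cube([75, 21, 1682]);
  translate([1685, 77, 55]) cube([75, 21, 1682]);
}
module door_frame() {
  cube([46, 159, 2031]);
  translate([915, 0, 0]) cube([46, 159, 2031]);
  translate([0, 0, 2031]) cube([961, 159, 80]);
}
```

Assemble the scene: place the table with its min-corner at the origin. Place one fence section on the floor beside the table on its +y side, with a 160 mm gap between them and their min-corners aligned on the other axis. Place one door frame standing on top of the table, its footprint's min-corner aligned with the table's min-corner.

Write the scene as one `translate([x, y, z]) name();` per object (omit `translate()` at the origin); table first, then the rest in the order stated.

table();
translate([0, 1070, 0]) fence_section();
translate([0, 0, 779]) door_frame();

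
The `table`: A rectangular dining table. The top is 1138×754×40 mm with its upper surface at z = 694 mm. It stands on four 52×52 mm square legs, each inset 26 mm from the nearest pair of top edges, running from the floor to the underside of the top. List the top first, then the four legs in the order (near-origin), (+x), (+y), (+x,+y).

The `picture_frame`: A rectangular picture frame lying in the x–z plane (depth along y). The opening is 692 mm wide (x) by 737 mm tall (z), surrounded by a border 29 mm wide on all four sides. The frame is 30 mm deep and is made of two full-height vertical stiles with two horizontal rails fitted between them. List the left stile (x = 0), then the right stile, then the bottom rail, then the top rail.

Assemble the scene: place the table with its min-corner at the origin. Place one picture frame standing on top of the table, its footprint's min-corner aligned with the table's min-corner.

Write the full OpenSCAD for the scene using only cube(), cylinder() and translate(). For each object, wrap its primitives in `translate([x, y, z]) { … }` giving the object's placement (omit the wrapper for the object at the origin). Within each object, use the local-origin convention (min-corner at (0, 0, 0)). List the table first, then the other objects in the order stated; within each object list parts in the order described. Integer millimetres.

translate([0, 0, 654]) cube([1138, 754, 40]);
translate([26, 26, 0]) cube([52, 52, 654]);
translate([1060, 26, 0]) cube([52, 52, 654]);
translate([26, 676, 0]) cube([52, 52, 654]);
translate([1060, 676, 0]) cube([52, 52, 654]);
translate([0, 0, 694]) {
  cube([29, 30, 795]);
  translate([721, 0, 0]) cube([29, 30, 795]);
  translate([29, 0, 0]) cube([692, 30, 29]);
  translate([29, 0, 766]) cube([692, 30, 29]);
}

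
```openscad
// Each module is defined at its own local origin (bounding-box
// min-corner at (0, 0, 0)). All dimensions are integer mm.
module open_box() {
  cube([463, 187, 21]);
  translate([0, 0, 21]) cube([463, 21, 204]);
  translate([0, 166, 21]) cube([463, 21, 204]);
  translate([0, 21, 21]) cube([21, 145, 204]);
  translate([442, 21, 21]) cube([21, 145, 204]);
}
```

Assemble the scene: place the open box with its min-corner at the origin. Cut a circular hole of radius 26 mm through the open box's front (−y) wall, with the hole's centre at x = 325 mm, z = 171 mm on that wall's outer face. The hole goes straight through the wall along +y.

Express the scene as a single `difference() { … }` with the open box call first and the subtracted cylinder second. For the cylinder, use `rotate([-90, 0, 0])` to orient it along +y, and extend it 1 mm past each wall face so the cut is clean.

difference() {
  open_box();
  translate([325, -1, 171]) rotate([-90, 0, 0]) cylinder(h = 23, r = 26);
}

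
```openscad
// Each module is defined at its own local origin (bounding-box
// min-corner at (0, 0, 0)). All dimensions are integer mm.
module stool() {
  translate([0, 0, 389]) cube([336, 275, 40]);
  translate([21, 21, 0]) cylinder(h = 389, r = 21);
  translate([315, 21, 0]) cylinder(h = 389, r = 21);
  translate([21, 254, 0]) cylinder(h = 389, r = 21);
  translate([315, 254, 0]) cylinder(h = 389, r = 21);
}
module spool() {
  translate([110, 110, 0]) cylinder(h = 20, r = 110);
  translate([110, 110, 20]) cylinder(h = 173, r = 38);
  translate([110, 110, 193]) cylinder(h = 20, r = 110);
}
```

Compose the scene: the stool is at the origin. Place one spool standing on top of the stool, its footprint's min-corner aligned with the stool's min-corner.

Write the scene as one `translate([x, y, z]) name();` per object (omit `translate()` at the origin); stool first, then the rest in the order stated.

stool();
translate([0, 0, 429]) spool();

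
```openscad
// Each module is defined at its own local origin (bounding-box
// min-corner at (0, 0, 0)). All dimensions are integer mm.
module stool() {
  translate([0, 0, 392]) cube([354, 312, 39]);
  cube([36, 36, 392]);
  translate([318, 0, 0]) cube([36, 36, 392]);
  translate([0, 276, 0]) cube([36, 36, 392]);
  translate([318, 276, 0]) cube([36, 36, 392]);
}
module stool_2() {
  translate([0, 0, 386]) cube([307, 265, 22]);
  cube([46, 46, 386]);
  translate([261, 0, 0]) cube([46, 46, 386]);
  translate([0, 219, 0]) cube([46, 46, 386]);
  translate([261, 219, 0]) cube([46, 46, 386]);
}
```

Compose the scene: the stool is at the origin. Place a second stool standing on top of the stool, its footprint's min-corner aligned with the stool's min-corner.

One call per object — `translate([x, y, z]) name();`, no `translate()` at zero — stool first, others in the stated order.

stool();
translate([0, 0, 431]) stool_2();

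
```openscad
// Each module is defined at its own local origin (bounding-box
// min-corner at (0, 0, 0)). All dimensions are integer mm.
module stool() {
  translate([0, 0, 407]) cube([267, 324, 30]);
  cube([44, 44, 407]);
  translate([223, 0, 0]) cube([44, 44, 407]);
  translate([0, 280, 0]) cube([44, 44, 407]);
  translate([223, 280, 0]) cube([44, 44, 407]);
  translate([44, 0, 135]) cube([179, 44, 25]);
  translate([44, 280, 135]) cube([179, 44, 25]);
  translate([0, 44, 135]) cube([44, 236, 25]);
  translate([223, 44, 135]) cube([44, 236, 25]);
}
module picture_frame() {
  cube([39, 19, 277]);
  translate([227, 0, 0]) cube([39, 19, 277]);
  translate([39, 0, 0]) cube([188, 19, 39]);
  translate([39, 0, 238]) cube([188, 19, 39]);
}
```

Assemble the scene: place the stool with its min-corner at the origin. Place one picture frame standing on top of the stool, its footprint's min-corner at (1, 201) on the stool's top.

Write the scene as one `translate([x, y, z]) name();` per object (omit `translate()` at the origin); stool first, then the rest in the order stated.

stool();
translate([1, 201, 437]) picture_frame();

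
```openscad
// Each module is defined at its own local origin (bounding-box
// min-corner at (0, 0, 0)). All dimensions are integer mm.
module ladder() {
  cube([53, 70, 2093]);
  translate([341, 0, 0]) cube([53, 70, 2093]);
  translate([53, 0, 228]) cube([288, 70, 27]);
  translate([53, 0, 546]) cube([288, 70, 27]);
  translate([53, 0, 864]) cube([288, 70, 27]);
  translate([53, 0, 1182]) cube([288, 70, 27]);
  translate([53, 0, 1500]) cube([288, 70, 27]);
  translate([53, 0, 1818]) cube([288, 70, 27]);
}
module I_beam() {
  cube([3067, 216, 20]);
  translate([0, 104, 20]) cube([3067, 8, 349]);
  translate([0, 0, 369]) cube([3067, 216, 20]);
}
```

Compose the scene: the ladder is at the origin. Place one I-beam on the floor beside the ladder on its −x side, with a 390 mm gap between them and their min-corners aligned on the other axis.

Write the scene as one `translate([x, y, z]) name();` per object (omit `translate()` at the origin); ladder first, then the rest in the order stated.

ladder();
translate([-3457, 0, 0]) I_beam();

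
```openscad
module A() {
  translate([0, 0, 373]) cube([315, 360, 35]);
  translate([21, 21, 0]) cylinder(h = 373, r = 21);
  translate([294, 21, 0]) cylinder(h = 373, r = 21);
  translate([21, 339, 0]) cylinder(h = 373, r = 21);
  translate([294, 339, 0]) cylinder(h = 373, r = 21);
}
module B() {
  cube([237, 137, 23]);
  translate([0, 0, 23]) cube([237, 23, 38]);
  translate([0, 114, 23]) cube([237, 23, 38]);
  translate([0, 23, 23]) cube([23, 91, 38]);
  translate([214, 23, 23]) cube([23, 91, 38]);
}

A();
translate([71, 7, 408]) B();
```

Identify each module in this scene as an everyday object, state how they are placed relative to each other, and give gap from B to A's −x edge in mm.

A is a stool. B is an open box. The open box is on top of the stool. The gap from the open box to the stool's −x edge is 71 mm.

The open box's min-x is at 71; the stool's min-x is 0; gap = 71 mm.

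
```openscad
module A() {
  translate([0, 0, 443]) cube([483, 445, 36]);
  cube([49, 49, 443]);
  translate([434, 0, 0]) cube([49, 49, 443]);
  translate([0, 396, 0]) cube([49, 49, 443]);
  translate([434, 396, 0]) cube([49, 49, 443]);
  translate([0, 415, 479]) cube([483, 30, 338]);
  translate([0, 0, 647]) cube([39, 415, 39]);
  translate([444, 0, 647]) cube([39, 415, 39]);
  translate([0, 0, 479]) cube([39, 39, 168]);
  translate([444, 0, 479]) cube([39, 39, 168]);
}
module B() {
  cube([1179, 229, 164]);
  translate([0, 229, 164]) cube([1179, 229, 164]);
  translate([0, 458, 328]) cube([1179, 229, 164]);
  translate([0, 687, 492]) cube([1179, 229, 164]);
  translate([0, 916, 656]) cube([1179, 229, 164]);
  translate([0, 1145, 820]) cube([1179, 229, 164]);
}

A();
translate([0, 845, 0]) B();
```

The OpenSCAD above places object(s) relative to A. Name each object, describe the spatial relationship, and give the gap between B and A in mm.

The staircase's nearest face is 400 mm from the chair's +y face.

A is a chair. B is a staircase. The staircase is on the floor beside the chair on its +y side. The gap between the staircase and the chair is 400 mm.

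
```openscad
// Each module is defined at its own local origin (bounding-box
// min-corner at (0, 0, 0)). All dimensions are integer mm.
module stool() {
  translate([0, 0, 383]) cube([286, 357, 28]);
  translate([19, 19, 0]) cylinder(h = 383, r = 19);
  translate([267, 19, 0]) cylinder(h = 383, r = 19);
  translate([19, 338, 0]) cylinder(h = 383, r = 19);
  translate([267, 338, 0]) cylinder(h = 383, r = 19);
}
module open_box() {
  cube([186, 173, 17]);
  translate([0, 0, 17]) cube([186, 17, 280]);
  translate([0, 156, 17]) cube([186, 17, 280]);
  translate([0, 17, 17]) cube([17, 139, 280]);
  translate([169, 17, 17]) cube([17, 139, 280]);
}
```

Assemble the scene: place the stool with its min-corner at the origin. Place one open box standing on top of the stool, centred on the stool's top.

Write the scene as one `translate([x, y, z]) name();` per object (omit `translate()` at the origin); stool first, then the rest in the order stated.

stool();
translate([50, 92, 411]) open_box();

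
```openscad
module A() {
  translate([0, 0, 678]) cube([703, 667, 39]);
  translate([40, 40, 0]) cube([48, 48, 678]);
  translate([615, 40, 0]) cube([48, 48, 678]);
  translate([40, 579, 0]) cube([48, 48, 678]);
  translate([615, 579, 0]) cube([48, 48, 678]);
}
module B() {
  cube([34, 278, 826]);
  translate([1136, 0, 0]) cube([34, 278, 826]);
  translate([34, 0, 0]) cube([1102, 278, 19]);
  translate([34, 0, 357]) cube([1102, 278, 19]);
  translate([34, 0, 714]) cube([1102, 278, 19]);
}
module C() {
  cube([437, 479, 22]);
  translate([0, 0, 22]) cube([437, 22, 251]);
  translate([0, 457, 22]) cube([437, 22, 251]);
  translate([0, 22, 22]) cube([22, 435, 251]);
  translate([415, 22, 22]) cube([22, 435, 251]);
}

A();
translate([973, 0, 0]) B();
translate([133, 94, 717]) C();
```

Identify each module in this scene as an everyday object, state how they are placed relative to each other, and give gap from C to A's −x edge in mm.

A is a table. B is a bookshelf. C is an open box. The bookshelf is on the floor beside the table on its +x side. The open box is on top of the table, centred. The gap from the open box to the table's −x edge is 133 mm.

The open box's min-x is at 133; the table's min-x is 0; gap = 133 mm.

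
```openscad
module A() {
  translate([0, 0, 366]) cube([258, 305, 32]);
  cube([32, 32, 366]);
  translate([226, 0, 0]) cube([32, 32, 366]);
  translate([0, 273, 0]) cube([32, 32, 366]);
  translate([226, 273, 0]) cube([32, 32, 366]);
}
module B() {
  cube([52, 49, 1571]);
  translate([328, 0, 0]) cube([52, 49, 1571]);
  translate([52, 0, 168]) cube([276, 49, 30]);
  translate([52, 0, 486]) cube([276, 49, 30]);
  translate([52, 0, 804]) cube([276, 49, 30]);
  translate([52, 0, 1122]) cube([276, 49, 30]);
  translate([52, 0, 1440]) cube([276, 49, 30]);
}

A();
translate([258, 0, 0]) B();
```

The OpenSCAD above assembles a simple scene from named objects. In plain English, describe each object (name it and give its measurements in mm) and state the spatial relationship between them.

A is a four-legged stool. The seat is a 258×305×32 mm slab whose top surface is at z = 398 mm; four square legs, each 32×32 mm in cross-section, run from the floor (z = 0) to the underside of the seat, each flush with a corner of the seat.

B is a wooden ladder with two side rails of 52×49 mm section and 1571 mm height, set 380 mm apart overall. Between them run 5 rectangular rungs (49 mm deep, 30 mm thick), front faces flush with the rails' −y face. The bottom of the first rung is 168 mm above the floor and each subsequent rung is 318 mm higher than the one below.

The ladder is against the stool's +x side, with their −y faces flush.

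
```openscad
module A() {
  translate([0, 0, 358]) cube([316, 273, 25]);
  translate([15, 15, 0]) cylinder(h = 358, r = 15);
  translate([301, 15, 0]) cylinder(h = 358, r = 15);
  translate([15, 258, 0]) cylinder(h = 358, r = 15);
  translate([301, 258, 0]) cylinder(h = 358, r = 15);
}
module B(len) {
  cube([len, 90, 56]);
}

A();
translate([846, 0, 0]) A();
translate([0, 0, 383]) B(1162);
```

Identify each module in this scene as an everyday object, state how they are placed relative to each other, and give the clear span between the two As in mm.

Second stool starts at x = 846; first ends at x = 316; clear span = 846 − 316 = 530 mm.

A is a stool. B is a beam. A beam spans the tops of two stools. The clear span between the two stools is 530 mm.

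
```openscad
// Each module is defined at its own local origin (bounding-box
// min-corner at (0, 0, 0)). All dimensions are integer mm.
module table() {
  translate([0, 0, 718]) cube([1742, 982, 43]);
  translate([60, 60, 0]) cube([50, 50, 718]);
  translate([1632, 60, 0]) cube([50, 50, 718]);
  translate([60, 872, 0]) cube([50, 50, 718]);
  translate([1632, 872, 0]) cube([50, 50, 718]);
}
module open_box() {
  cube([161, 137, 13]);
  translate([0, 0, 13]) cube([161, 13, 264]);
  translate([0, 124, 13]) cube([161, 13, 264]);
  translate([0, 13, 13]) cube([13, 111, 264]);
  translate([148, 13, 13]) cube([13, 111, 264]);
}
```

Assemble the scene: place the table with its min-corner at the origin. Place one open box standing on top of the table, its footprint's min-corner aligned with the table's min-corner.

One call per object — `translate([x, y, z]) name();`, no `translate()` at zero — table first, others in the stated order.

table();
translate([0, 0, 761]) open_box();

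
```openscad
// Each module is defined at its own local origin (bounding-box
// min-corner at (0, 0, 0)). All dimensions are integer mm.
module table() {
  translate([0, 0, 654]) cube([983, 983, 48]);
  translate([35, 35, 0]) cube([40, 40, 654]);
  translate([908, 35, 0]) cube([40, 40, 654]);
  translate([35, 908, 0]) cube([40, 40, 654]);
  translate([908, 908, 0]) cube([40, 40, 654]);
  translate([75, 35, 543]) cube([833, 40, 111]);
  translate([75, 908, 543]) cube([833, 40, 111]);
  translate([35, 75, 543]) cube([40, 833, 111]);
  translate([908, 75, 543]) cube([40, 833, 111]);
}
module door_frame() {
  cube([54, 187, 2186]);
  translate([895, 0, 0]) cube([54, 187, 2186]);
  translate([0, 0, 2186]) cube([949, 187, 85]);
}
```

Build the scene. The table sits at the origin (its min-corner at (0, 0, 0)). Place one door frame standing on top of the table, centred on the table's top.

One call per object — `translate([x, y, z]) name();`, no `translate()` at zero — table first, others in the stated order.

table();
translate([17, 398, 702]) door_frame();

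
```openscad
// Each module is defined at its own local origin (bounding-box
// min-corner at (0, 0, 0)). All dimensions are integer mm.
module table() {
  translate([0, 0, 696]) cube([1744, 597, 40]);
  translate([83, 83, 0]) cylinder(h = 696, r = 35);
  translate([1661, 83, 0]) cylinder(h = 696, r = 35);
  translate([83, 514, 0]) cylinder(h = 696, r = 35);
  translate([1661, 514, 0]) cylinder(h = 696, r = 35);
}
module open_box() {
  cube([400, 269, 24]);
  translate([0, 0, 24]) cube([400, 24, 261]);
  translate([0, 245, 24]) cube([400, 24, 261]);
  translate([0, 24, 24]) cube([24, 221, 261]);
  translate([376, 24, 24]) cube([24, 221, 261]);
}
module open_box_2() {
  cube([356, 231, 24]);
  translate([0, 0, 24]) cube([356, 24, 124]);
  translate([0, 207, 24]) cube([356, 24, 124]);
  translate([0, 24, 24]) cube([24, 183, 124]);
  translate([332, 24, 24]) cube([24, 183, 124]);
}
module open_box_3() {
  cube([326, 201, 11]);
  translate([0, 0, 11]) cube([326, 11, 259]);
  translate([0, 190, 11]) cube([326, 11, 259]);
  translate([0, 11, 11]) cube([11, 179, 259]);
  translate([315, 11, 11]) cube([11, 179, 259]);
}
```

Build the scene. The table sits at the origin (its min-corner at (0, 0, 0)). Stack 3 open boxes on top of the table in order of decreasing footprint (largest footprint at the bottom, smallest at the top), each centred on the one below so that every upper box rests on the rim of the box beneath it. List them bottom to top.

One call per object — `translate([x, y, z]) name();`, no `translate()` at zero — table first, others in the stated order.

table();
translate([672, 164, 736]) open_box();
translate([694, 183, 1021]) open_box_2();
translate([709, 198, 1169]) open_box_3();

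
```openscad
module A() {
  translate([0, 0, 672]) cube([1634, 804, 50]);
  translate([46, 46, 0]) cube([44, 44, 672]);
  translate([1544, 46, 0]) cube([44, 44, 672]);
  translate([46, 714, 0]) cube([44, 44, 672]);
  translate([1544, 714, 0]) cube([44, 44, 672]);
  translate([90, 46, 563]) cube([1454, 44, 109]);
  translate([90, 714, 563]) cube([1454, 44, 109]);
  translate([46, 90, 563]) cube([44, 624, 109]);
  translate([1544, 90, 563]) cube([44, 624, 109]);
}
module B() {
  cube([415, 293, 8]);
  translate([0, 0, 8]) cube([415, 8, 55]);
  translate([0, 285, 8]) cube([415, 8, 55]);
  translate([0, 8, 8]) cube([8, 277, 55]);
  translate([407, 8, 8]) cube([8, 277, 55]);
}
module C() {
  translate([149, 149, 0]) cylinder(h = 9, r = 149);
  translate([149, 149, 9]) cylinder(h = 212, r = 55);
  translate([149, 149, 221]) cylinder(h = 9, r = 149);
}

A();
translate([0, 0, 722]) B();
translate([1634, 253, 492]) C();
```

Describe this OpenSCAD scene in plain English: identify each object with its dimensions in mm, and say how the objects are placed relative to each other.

A is a table: top 1634 mm (x) × 804 mm (y), 50 mm thick, upper face at z = 722 mm, on four 44×44 mm square legs, each inset 46 mm from the nearest pair of top edges, running from z = 0 to the bottom of the top. Four apron rails, 44 mm thick and 109 mm tall, run between adjacent legs with their top edges flush with the underside of the top and their outer faces flush with the legs' outer faces.

B is an open storage box with external size 415×293×63 mm and wall thickness 8 mm (the base is also 8 mm thick). The base covers the whole footprint; the four walls stand on the base, with the y-facing walls full-width and the x-facing walls fitting between their inner faces.

C is a spool: two coaxial disc flanges of radius 149 mm and thickness 9 mm, joined by a core cylinder of radius 55 mm and height 212 mm. The lower flange rests on z = 0 and the three cylinders share a vertical axis.

The open box is on top of the table. The spool is beside the table with their tops flush at z = 722.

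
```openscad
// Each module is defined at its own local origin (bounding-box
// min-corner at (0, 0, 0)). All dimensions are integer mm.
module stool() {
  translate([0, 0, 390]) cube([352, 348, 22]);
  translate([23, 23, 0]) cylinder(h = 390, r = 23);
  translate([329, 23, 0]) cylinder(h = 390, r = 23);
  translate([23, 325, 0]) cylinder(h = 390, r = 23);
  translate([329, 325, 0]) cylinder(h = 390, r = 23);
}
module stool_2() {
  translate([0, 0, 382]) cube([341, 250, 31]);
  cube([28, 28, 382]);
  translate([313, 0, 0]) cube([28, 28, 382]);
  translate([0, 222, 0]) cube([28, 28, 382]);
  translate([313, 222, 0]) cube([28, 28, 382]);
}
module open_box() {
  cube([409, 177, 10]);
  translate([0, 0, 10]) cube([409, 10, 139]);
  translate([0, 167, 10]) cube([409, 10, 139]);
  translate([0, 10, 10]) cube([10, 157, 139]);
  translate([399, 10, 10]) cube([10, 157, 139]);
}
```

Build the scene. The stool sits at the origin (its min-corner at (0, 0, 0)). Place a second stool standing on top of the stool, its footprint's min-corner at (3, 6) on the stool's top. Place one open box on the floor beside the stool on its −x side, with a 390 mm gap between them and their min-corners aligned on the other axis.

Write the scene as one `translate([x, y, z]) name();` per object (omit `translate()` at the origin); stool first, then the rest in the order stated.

stool();
translate([3, 6, 412]) stool_2();
translate([-799, 0, 0]) open_box();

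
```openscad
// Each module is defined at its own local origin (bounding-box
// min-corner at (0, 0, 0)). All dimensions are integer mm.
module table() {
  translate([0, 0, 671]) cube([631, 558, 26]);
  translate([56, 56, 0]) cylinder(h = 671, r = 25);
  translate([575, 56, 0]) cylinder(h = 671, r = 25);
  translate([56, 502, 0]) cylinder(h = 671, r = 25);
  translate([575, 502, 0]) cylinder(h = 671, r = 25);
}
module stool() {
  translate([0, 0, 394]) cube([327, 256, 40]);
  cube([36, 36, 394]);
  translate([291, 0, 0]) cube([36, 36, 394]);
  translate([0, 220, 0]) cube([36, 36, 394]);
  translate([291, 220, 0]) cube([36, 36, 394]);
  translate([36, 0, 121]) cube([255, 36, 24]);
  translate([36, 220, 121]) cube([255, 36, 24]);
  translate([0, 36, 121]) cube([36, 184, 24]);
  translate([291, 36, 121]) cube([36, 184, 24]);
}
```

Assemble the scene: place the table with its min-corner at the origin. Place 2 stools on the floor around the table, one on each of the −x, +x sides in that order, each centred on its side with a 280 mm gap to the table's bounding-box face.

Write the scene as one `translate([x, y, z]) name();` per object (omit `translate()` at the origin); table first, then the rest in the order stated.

table();
translate([-607, 151, 0]) stool();
translate([911, 151, 0]) stool();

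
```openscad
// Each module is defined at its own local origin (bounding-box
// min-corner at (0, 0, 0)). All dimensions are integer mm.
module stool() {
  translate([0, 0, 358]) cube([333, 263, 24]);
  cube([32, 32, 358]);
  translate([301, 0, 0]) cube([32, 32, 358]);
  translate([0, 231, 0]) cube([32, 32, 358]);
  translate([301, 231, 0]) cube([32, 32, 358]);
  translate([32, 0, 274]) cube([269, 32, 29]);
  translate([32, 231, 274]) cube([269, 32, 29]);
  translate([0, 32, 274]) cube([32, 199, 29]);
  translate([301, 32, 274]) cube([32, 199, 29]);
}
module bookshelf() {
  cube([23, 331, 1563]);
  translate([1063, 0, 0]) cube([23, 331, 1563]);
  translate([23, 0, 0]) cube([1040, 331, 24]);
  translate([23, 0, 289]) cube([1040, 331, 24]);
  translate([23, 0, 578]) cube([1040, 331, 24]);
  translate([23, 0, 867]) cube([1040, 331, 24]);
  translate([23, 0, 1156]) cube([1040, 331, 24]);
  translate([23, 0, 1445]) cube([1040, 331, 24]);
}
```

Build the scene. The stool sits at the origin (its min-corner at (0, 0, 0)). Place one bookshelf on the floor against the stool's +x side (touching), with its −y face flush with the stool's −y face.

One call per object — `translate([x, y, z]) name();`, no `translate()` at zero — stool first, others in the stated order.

stool();
translate([333, 0, 0]) bookshelf();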